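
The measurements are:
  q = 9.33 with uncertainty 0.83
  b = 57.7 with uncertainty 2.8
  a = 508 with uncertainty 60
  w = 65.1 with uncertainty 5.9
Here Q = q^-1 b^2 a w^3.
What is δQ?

Since Q is a product/quotient, work with relative uncertainties:
  (-1·δq/q)² = (-1×0.0890)² = 0.00791;  (2·δb/b)² = (2×0.0485)² = 0.00942;  (1·δa/a)² = (1×0.118)² = 0.0140;  (3·δw/w)² = (3×0.0906)² = 0.0739
δQ/Q = √(0.105) = 0.324
Q = 5e+10, so δQ = 0.324 × 5e+10 = 1.62e+10.

1.62e+10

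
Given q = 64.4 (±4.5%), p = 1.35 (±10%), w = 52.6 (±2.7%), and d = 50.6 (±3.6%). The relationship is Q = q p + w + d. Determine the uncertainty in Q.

9.81

Let h = q·p = 86.9. δh/h = √((1·δq/q)² + (1·δp/p)²) = √(0.00202 + 0.0100) = 0.110, so δh = 9.53.
Q = h + w + d: δQ = √(δh² + δw² + δd²) = √(90.9 + 2.02 + 3.32) = 9.81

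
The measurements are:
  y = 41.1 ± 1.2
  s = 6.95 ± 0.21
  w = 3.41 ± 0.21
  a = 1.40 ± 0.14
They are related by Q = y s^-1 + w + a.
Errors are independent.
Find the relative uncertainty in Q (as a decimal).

0.0330

Let p = y·s^-1 = 5.91. δp/p = √((1·δy/y)² + (-1·δs/s)²) = √(0.000852 + 0.000913) = 0.0420, so δp = 0.248.
Q = p + w + a: δQ = √(δp² + δw² + δa²) = √(0.0617 + 0.0441 + 0.0196) = 0.354
Q = 10.7, so δQ/Q = 0.354/10.7 = 0.0330.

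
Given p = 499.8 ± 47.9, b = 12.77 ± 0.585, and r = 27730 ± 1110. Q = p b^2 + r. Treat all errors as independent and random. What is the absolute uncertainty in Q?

Let w = p·b^2 = 81500. δw/w = √((1·δp/p)² + (2·δb/b)²) = √(0.00918 + 0.00839) = 0.133, so δw = 10800.
Q = w + r: δQ = √(δw² + δr²) = √(1.17e+08 + 1.23e+06) = 10900

10900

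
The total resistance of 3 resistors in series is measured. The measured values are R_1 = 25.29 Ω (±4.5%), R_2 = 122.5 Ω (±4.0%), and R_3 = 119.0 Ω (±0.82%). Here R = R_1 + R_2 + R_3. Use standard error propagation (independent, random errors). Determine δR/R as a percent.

Each term contributes (cᵢ δxᵢ)² to (δR)²:
  (δR_1)² = 1.30;  (δR_2)² = 24.0;  (δR_3)² = 0.952
δR = √(26.3) = 5.12 Ω
R = 266.8 Ω, so δR/R = 5.12/266.8 = 0.0192.

1.92%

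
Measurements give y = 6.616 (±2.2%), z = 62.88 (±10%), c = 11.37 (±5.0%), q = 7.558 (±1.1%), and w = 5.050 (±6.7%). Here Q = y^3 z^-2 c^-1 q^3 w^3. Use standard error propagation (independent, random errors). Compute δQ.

For a monomial Q ∝ y^3, z^-2, c^-1, q^3, w^3, fractional errors add in quadrature:
  (3·δy/y)² = (3×0.0220)² = 0.00436;  (-2·δz/z)² = (-2×0.100)² = 0.0400;  (-1·δc/c)² = (-1×0.0500)² = 0.00250;  (3·δq/q)² = (3×0.0110)² = 0.00109;  (3·δw/w)² = (3×0.0670)² = 0.0404
δQ/Q = √(0.0883) = 0.297
Q = 358.2, so δQ = 0.297 × 358.2 = 106.

106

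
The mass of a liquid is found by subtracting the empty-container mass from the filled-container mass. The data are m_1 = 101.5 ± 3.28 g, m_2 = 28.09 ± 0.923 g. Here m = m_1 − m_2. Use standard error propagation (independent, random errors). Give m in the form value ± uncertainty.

73.41 ± 3.41 g

m is a linear combination, so absolute uncertainties add in quadrature:
  (δm_1)² = 10.8;  (δm_2)² = 0.852
δm = √(11.6) = 3.41 g
m = 73.41 g.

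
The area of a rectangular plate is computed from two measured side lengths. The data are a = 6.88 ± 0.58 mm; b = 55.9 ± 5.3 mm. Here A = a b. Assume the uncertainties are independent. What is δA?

48.8 mm^2

Products/powers → add relative errors in quadrature, weighted by exponent:
  (1·δa/a)² = (1×0.0843)² = 0.00711;  (1·δb/b)² = (1×0.0948)² = 0.00899
δA/A = √(0.0161) = 0.127
A = 385 mm^2, so δA = 0.127 × 385 = 48.8 mm^2.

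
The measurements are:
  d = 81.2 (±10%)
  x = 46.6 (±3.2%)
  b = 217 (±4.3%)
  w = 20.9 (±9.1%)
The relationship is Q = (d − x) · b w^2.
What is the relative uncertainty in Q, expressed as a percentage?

Let u = d − x = 34.6. δu = √(δd² + δx²) = √(65.9 + 2.22) = 8.26, so δu/u = 0.239.
Q is then a monomial in u, b, w:
δQ/Q = √((δu/u)² + (1·δb/b)² + (2·δw/w)²) = √(0.0569 + 0.00185 + 0.0331) = 0.303

30.3%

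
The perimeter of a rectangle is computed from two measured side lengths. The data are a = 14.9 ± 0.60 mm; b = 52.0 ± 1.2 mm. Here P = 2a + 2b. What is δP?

2.68 mm

Sums and differences: (δP)² = Σ (cᵢ δxᵢ)².
  (2·δa)² = 1.44;  (2·δb)² = 5.76
δP = √(7.20) = 2.68 mm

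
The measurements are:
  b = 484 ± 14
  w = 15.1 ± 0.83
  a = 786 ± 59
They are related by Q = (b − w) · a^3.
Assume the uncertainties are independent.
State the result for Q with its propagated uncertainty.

Let u = b − w = 469. δu = √(δb² + δw²) = √(196 + 0.689) = 14.0, so δu/u = 0.0299.
Q is then a monomial in u, a:
δQ/Q = √((δu/u)² + (3·δa/a)²) = √(0.000895 + 0.0507) = 0.227
Q = 2.28e+11, so δQ = 0.227 × 2.28e+11 = 5.17e+10.

(2.28 ± 0.517) × 10^11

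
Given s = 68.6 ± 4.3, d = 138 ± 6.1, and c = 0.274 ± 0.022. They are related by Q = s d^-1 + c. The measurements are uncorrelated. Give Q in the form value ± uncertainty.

0.771 ± 0.0440

Let p = s·d^-1 = 0.497. δp/p = √((1·δs/s)² + (-1·δd/d)²) = √(0.00393 + 0.00195) = 0.0767, so δp = 0.0381.
Q = p + c: δQ = √(δp² + δc²) = √(0.00145 + 0.000484) = 0.0440
Q = 0.771.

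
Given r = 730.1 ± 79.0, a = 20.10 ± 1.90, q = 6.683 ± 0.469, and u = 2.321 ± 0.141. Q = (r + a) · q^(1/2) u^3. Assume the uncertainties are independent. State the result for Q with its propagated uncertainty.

Let w = r + a = 750.2. δw = √(δr² + δa²) = √(6240 + 3.61) = 79.0, so δw/w = 0.105.
Q is then a monomial in w, q, u:
δQ/Q = √((δw/w)² + (½·δq/q)² + (3·δu/u)²) = √(0.0111 + 0.00123 + 0.0332) = 0.213
Q = 24250, so δQ = 0.213 × 24250 = 5170.

24250 ± 5170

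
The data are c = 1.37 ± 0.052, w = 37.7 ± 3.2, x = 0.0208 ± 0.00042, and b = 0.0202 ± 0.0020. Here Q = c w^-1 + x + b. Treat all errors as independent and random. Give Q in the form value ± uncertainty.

0.0773 ± 0.00395

Let p = c·w^-1 = 0.0363. δp/p = √((1·δc/c)² + (-1·δw/w)²) = √(0.00144 + 0.00720) = 0.0930, so δp = 0.00338.
Q = p + x + b: δQ = √(δp² + δx² + δb²) = √(1.14e-05 + 1.76e-07 + 4e-06) = 0.00395
Q = 0.0773.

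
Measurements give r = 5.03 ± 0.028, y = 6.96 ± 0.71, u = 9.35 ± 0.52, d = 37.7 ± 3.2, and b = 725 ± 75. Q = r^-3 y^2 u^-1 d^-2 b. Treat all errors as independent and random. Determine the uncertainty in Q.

Relative error in a monomial: (δQ/Q)² = Σ (nᵢ · δxᵢ/xᵢ)².
  (-3·δr/r)² = (-3×0.00557)² = 0.000279;  (2·δy/y)² = (2×0.102)² = 0.0416;  (-1·δu/u)² = (-1×0.0556)² = 0.00309;  (-2·δd/d)² = (-2×0.0849)² = 0.0288;  (1·δb/b)² = (1×0.103)² = 0.0107
δQ/Q = √(0.0845) = 0.291
Q = 0.0208, so δQ = 0.291 × 0.0208 = 0.00604.

0.00604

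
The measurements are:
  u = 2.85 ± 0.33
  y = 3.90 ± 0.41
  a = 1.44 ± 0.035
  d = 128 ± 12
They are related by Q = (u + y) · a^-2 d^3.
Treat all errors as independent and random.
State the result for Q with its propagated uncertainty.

Let w = u + y = 6.75. δw = √(δu² + δy²) = √(0.109 + 0.168) = 0.526, so δw/w = 0.0780.
Q is then a monomial in w, a, d:
δQ/Q = √((δw/w)² + (-2·δa/a)² + (3·δd/d)²) = √(0.00608 + 0.00236 + 0.0791) = 0.296
Q = 6.83e+06, so δQ = 0.296 × 6.83e+06 = 2.02e+06.

(6.83 ± 2.02) × 10^6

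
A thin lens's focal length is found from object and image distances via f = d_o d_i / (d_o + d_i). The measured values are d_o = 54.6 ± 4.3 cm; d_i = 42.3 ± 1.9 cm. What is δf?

1.02 cm

∂f/∂d_o = (d_i/(d_o+d_i))² = 0.191;  ∂f/∂d_i = (d_o/(d_o+d_i))² = 0.317
δf = √((∂f/∂d_o · δd_o)² + (∂f/∂d_i · δd_i)²) = √(0.671 + 0.364) = 1.02 cm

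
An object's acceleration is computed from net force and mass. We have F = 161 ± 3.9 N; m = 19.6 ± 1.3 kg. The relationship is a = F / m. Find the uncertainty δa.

0.580 m/s^2

a is a product of powers, so relative uncertainties combine in quadrature:
  (1·δF/F)² = (1×0.0242)² = 0.000587;  (-1·δm/m)² = (-1×0.0663)² = 0.00440
δa/a = √(0.00499) = 0.0706
a = 8.21 m/s^2, so δa = 0.0706 × 8.21 = 0.580 m/s^2.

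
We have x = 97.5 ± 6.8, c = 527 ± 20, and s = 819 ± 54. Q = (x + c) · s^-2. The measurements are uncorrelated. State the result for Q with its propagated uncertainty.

0.000931 ± 0.000127

Let u = x + c = 624. δu = √(δx² + δc²) = √(46.2 + 400) = 21.1, so δu/u = 0.0338.
Q is then a monomial in u, s:
δQ/Q = √((δu/u)² + (-2·δs/s)²) = √(0.00114 + 0.0174) = 0.136
Q = 0.000931, so δQ = 0.136 × 0.000931 = 0.000127.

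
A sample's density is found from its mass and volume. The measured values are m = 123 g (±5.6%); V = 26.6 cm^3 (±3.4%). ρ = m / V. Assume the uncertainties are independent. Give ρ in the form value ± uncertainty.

4.62 ± 0.303 g/cm^3

Since ρ is a product/quotient, work with relative uncertainties:
  (1·δm/m)² = (1×0.0560)² = 0.00314;  (-1·δV/V)² = (-1×0.0340)² = 0.00116
δρ/ρ = √(0.00429) = 0.0655
ρ = 4.62 g/cm^3, so δρ = 0.0655 × 4.62 = 0.303 g/cm^3.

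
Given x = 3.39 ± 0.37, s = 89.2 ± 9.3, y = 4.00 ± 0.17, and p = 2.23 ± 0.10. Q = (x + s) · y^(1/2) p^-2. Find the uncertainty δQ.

5.08

Let u = x + s = 92.6. δu = √(δx² + δs²) = √(0.137 + 86.5) = 9.31, so δu/u = 0.101.
Q is then a monomial in u, y, p:
δQ/Q = √((δu/u)² + (½·δy/y)² + (-2·δp/p)²) = √(0.0101 + 0.000452 + 0.00804) = 0.136
Q = 37.2, so δQ = 0.136 × 37.2 = 5.08.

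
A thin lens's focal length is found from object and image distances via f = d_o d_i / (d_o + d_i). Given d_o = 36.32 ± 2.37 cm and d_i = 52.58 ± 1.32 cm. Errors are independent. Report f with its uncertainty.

21.48 ± 0.858 cm

∂f/∂d_o = (d_i/(d_o+d_i))² = 0.350;  ∂f/∂d_i = (d_o/(d_o+d_i))² = 0.167
δf = √((∂f/∂d_o · δd_o)² + (∂f/∂d_i · δd_i)²) = √(0.687 + 0.0485) = 0.858 cm
f = 21.48 cm.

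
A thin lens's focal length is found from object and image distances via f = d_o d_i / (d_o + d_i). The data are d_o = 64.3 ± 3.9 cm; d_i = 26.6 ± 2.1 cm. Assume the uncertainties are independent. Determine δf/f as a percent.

5.86%

∂f/∂d_o = (d_i/(d_o+d_i))² = 0.0856;  ∂f/∂d_i = (d_o/(d_o+d_i))² = 0.500
δf = √((∂f/∂d_o · δd_o)² + (∂f/∂d_i · δd_i)²) = √(0.112 + 1.10) = 1.10 cm
f = 18.8 cm, so δf/f = 1.10/18.8 = 0.0586.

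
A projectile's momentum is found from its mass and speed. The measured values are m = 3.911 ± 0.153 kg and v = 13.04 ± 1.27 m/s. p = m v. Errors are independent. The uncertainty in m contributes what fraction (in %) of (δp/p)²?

(δp/p)² = (1·δm/m)² + (1·δv/v)²
  m term: (1×0.0391)² = 0.00153
  v term: (1×0.0974)² = 0.00949
Total = 0.0110. Share from m = 0.00153/0.0110 = 0.139.

13.9%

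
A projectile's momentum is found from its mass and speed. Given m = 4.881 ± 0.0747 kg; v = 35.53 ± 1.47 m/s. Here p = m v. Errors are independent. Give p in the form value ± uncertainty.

Relative error in a monomial: (δp/p)² = Σ (nᵢ · δxᵢ/xᵢ)².
  (1·δm/m)² = (1×0.0153)² = 0.000234;  (1·δv/v)² = (1×0.0414)² = 0.00171
δp/p = √(0.00195) = 0.0441
p = 173.4 kg·m/s, so δp = 0.0441 × 173.4 = 7.65 kg·m/s.

173.4 ± 7.65 kg·m/s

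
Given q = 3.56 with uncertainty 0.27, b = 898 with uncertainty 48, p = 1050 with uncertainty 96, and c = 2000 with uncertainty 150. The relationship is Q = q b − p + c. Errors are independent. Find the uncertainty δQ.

Let w = q·b = 3200. δw/w = √((1·δq/q)² + (1·δb/b)²) = √(0.00575 + 0.00286) = 0.0928, so δw = 297.
Q = w − p + c: δQ = √(δw² + δp² + δc²) = √(88000 + 9220 + 22500) = 346

346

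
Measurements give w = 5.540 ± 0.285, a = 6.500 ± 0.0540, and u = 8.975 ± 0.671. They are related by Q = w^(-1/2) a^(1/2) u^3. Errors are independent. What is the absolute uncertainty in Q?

177

Since Q is a product/quotient, work with relative uncertainties:
  (−½·δw/w)² = (-0.5×0.0514)² = 0.000662;  (½·δa/a)² = (0.5×0.00831)² = 1.73e-05;  (3·δu/u)² = (3×0.0748)² = 0.0503
δQ/Q = √(0.0510) = 0.226
Q = 783.1, so δQ = 0.226 × 783.1 = 177.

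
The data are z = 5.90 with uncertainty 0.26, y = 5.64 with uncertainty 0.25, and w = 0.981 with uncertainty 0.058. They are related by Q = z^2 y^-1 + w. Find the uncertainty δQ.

0.612

Let p = z^2·y^-1 = 6.17. δp/p = √((2·δz/z)² + (-1·δy/y)²) = √(0.00777 + 0.00196) = 0.0987, so δp = 0.609.
Q = p + w: δQ = √(δp² + δw²) = √(0.371 + 0.00336) = 0.612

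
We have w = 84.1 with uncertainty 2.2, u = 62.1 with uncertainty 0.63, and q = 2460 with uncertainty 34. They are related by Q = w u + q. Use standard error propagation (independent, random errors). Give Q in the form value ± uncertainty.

7680 ± 150

Let p = w·u = 5220. δp/p = √((1·δw/w)² + (1·δu/u)²) = √(0.000684 + 0.000103) = 0.0281, so δp = 147.
Q = p + q: δQ = √(δp² + δq²) = √(21500 + 1160) = 150
Q = 7680.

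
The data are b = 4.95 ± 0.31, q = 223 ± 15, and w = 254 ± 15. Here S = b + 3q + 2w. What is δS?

Sums and differences: (δS)² = Σ (cᵢ δxᵢ)².
  (δb)² = 0.0961;  (3·δq)² = 2020;  (2·δw)² = 900
δS = √(2930) = 54.1

54.1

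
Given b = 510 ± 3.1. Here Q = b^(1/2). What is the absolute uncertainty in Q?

Q ∝ b^(1/2), so δQ/Q = |½| · δb/b = 0.5 × 0.00608 = 0.00304.
Q = 22.6, so δQ = 0.00304 × 22.6 = 0.0686.

0.0686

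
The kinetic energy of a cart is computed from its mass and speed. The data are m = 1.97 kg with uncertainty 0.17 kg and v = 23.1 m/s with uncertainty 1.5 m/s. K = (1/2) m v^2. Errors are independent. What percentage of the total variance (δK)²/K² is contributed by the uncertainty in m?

30.6%

(δK/K)² = (1·δm/m)² + (2·δv/v)²
  m term: (1×0.0863)² = 0.00745
  v term: (2×0.0649)² = 0.0169
Total = 0.0243. Share from m = 0.00745/0.0243 = 0.306.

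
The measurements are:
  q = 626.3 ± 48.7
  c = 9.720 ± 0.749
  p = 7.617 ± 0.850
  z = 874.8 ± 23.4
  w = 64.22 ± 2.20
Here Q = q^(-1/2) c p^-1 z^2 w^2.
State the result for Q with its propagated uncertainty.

Since Q is a product/quotient, work with relative uncertainties:
  (−½·δq/q)² = (-0.5×0.0778)² = 0.00151;  (1·δc/c)² = (1×0.0771)² = 0.00594;  (-1·δp/p)² = (-1×0.112)² = 0.0125;  (2·δz/z)² = (2×0.0267)² = 0.00286;  (2·δw/w)² = (2×0.0343)² = 0.00469
δQ/Q = √(0.0275) = 0.166
Q = 1.609e+08, so δQ = 0.166 × 1.609e+08 = 2.67e+07.

(1.609 ± 0.267) × 10^8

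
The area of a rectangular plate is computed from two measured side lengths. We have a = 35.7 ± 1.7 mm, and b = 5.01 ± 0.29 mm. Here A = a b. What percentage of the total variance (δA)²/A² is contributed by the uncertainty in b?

(δA/A)² = (1·δa/a)² + (1·δb/b)²
  a term: (1×0.0476)² = 0.00227
  b term: (1×0.0579)² = 0.00335
Total = 0.00562. Share from b = 0.00335/0.00562 = 0.596.

59.6%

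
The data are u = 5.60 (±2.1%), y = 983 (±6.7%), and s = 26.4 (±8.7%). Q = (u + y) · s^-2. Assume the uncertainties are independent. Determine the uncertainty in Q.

0.264

Let w = u + y = 989. δw = √(δu² + δy²) = √(0.0138 + 4340) = 65.9, so δw/w = 0.0666.
Q is then a monomial in w, s:
δQ/Q = √((δw/w)² + (-2·δs/s)²) = √(0.00444 + 0.0303) = 0.186
Q = 1.42, so δQ = 0.186 × 1.42 = 0.264.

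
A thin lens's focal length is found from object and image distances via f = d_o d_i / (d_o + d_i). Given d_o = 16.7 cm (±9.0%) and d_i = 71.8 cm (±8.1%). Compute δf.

1.01 cm

∂f/∂d_o = (d_i/(d_o+d_i))² = 0.658;  ∂f/∂d_i = (d_o/(d_o+d_i))² = 0.0356
δf = √((∂f/∂d_o · δd_o)² + (∂f/∂d_i · δd_i)²) = √(0.979 + 0.0429) = 1.01 cm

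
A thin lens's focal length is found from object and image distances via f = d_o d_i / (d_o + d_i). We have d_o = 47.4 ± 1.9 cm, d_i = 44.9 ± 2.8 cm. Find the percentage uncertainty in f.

∂f/∂d_o = (d_i/(d_o+d_i))² = 0.237;  ∂f/∂d_i = (d_o/(d_o+d_i))² = 0.264
δf = √((∂f/∂d_o · δd_o)² + (∂f/∂d_i · δd_i)²) = √(0.202 + 0.545) = 0.865 cm
f = 23.1 cm, so δf/f = 0.865/23.1 = 0.0375.

3.75%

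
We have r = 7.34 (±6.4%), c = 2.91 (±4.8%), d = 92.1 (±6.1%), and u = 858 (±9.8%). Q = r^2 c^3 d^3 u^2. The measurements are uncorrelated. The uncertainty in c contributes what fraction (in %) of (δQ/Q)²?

19.0%

(δQ/Q)² = (2·δr/r)² + (3·δc/c)² + (3·δd/d)² + (2·δu/u)²
  r term: (2×0.0640)² = 0.0164
  c term: (3×0.0480)² = 0.0207
  d term: (3×0.0610)² = 0.0335
  u term: (2×0.0980)² = 0.0384
Total = 0.109. Share from c = 0.0207/0.109 = 0.190.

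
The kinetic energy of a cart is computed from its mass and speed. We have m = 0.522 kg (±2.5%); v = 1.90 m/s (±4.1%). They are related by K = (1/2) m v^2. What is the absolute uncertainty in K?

0.0808 J

For a monomial K ∝ m, v^2, fractional errors add in quadrature:
  (1·δm/m)² = (1×0.0250)² = 0.000625;  (2·δv/v)² = (2×0.0410)² = 0.00672
δK/K = √(0.00735) = 0.0857
K = 0.942 J, so δK = 0.0857 × 0.942 = 0.0808 J.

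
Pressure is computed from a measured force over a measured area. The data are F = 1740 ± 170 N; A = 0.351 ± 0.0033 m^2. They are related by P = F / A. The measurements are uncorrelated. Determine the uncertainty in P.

Since P is a product/quotient, work with relative uncertainties:
  (1·δF/F)² = (1×0.0977)² = 0.00955;  (-1·δA/A)² = (-1×0.00940)² = 8.84e-05
δP/P = √(0.00963) = 0.0982
P = 4960 Pa, so δP = 0.0982 × 4960 = 487 Pa.

487 Pa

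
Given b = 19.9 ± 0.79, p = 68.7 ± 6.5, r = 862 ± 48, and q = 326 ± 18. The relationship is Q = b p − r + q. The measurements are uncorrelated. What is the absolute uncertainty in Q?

Let w = b·p = 1370. δw/w = √((1·δb/b)² + (1·δp/p)²) = √(0.00158 + 0.00895) = 0.103, so δw = 140.
Q = w − r + q: δQ = √(δw² + δr² + δq²) = √(19700 + 2300 + 324) = 149

149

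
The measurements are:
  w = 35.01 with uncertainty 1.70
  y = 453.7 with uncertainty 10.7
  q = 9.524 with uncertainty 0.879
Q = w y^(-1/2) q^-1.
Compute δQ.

0.0181

Products/powers → add relative errors in quadrature, weighted by exponent:
  (1·δw/w)² = (1×0.0486)² = 0.00236;  (−½·δy/y)² = (-0.5×0.0236)² = 0.000139;  (-1·δq/q)² = (-1×0.0923)² = 0.00852
δQ/Q = √(0.0110) = 0.105
Q = 0.1726, so δQ = 0.105 × 0.1726 = 0.0181.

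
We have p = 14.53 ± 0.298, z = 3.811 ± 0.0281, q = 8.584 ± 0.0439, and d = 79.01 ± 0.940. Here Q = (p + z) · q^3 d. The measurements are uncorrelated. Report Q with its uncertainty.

916600 ± 23200

Let u = p + z = 18.34. δu = √(δp² + δz²) = √(0.0888 + 0.000790) = 0.299, so δu/u = 0.0163.
Q is then a monomial in u, q, d:
δQ/Q = √((δu/u)² + (3·δq/q)² + (1·δd/d)²) = √(0.000266 + 0.000235 + 0.000142) = 0.0254
Q = 916600, so δQ = 0.0254 × 916600 = 23200.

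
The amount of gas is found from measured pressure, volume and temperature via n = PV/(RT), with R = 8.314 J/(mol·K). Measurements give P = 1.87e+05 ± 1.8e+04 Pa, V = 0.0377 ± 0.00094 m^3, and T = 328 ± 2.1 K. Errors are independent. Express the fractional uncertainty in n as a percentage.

9.96%

For a monomial n ∝ P, V, T^-1, fractional errors add in quadrature:
  (1·δP/P)² = (1×0.0963)² = 0.00927;  (1·δV/V)² = (1×0.0249)² = 0.000622;  (-1·δT/T)² = (-1×0.00640)² = 4.1e-05
δn/n = √(0.00993) = 0.0996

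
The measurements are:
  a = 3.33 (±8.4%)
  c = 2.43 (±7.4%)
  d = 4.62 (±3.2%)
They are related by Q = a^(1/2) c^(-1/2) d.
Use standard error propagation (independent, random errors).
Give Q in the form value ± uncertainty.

Relative error in a monomial: (δQ/Q)² = Σ (nᵢ · δxᵢ/xᵢ)².
  (½·δa/a)² = (0.5×0.0840)² = 0.00176;  (−½·δc/c)² = (-0.5×0.0740)² = 0.00137;  (1·δd/d)² = (1×0.0320)² = 0.00102
δQ/Q = √(0.00416) = 0.0645
Q = 5.41, so δQ = 0.0645 × 5.41 = 0.349.

5.41 ± 0.349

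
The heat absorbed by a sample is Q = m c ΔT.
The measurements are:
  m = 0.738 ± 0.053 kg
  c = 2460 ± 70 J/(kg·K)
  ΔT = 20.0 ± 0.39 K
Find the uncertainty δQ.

2890 J

Since Q is a product/quotient, work with relative uncertainties:
  (1·δm/m)² = (1×0.0718)² = 0.00516;  (1·δc/c)² = (1×0.0285)² = 0.000810;  (1·δΔT/ΔT)² = (1×0.0195)² = 0.000380
δQ/Q = √(0.00635) = 0.0797
Q = 36300 J, so δQ = 0.0797 × 36300 = 2890 J.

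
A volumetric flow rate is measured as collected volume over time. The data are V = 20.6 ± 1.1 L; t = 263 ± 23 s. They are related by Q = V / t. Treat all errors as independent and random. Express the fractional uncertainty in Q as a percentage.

10.2%

Relative error in a monomial: (δQ/Q)² = Σ (nᵢ · δxᵢ/xᵢ)².
  (1·δV/V)² = (1×0.0534)² = 0.00285;  (-1·δt/t)² = (-1×0.0875)² = 0.00765
δQ/Q = √(0.0105) = 0.102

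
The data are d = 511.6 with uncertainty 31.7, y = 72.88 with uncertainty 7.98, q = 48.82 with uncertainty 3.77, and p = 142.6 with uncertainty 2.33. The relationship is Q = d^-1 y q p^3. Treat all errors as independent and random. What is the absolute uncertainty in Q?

3.14e+06

For a monomial Q ∝ d^-1, y, q, p^3, fractional errors add in quadrature:
  (-1·δd/d)² = (-1×0.0620)² = 0.00384;  (1·δy/y)² = (1×0.109)² = 0.0120;  (1·δq/q)² = (1×0.0772)² = 0.00596;  (3·δp/p)² = (3×0.0163)² = 0.00240
δQ/Q = √(0.0242) = 0.156
Q = 2.017e+07, so δQ = 0.156 × 2.017e+07 = 3.14e+06.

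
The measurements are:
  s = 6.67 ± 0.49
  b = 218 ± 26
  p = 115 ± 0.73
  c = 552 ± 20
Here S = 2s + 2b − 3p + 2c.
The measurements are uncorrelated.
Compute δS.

For a sum/difference, combine absolute errors in quadrature:
  (2·δs)² = 0.960;  (2·δb)² = 2700;  (3·δp)² = 4.80;  (2·δc)² = 1600
δS = √(4310) = 65.6

65.6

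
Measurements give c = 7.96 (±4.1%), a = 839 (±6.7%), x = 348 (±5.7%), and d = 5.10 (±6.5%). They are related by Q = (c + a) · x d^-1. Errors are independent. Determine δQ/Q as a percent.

Let u = c + a = 847. δu = √(δc² + δa²) = √(0.107 + 3160) = 56.2, so δu/u = 0.0664.
Q is then a monomial in u, x, d:
δQ/Q = √((δu/u)² + (1·δx/x)² + (-1·δd/d)²) = √(0.00441 + 0.00325 + 0.00423) = 0.109

10.9%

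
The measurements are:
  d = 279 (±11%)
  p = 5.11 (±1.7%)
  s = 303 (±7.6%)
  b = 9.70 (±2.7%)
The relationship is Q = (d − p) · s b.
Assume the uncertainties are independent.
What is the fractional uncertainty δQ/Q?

Let u = d − p = 274. δu = √(δd² + δp²) = √(942 + 0.00755) = 30.7, so δu/u = 0.112.
Q is then a monomial in u, s, b:
δQ/Q = √((δu/u)² + (1·δs/s)² + (1·δb/b)²) = √(0.0126 + 0.00578 + 0.000729) = 0.138

0.138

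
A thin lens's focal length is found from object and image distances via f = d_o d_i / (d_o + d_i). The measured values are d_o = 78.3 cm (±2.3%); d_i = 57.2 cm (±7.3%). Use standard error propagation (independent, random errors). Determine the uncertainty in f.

∂f/∂d_o = (d_i/(d_o+d_i))² = 0.178;  ∂f/∂d_i = (d_o/(d_o+d_i))² = 0.334
δf = √((∂f/∂d_o · δd_o)² + (∂f/∂d_i · δd_i)²) = √(0.103 + 1.94) = 1.43 cm

1.43 cm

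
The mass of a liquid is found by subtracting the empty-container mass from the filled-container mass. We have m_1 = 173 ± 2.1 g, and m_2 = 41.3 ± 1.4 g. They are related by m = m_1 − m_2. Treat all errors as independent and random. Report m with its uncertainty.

132 ± 2.52 g

Sums and differences: (δm)² = Σ (cᵢ δxᵢ)².
  (δm_1)² = 4.41;  (δm_2)² = 1.96
δm = √(6.37) = 2.52 g
m = 132 g.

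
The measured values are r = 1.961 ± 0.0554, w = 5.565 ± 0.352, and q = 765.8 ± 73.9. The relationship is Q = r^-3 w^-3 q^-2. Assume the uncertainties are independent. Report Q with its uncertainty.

(1.312 ± 0.372) × 10^-9

Since Q is a product/quotient, work with relative uncertainties:
  (-3·δr/r)² = (-3×0.0283)² = 0.00718;  (-3·δw/w)² = (-3×0.0633)² = 0.0360;  (-2·δq/q)² = (-2×0.0965)² = 0.0372
δQ/Q = √(0.0804) = 0.284
Q = 1.312e-09, so δQ = 0.284 × 1.312e-09 = 3.72e-10.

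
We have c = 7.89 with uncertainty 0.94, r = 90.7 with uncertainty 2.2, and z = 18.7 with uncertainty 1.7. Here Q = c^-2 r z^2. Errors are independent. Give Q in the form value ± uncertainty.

509 ± 153

Products/powers → add relative errors in quadrature, weighted by exponent:
  (-2·δc/c)² = (-2×0.119)² = 0.0568;  (1·δr/r)² = (1×0.0243)² = 0.000588;  (2·δz/z)² = (2×0.0909)² = 0.0331
δQ/Q = √(0.0904) = 0.301
Q = 509, so δQ = 0.301 × 509 = 153.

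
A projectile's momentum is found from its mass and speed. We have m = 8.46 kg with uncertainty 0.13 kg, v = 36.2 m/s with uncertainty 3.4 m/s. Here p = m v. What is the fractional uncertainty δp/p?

For a monomial p ∝ m, v, fractional errors add in quadrature:
  (1·δm/m)² = (1×0.0154)² = 0.000236;  (1·δv/v)² = (1×0.0939)² = 0.00882
δp/p = √(0.00906) = 0.0952

0.0952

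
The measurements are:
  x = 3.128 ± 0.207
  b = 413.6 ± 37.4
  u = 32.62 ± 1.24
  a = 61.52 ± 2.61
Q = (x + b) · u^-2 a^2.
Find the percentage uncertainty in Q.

14.5%

Let w = x + b = 416.7. δw = √(δx² + δb²) = √(0.0428 + 1400) = 37.4, so δw/w = 0.0897.
Q is then a monomial in w, u, a:
δQ/Q = √((δw/w)² + (-2·δu/u)² + (2·δa/a)²) = √(0.00805 + 0.00578 + 0.00720) = 0.145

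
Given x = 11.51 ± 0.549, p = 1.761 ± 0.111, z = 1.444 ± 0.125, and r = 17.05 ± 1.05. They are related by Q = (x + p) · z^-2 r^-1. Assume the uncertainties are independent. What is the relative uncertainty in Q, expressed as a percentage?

Let u = x + p = 13.27. δu = √(δx² + δp²) = √(0.301 + 0.0123) = 0.560, so δu/u = 0.0422.
Q is then a monomial in u, z, r:
δQ/Q = √((δu/u)² + (-2·δz/z)² + (-1·δr/r)²) = √(0.00178 + 0.0300 + 0.00379) = 0.189

18.9%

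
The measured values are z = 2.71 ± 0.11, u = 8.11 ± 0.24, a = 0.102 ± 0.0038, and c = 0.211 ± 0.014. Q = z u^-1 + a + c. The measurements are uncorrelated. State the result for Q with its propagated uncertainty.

0.647 ± 0.0222

Let p = z·u^-1 = 0.334. δp/p = √((1·δz/z)² + (-1·δu/u)²) = √(0.00165 + 0.000876) = 0.0502, so δp = 0.0168.
Q = p + a + c: δQ = √(δp² + δa² + δc²) = √(0.000282 + 1.44e-05 + 0.000196) = 0.0222
Q = 0.647.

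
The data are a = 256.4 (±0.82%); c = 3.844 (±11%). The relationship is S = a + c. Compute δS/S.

0.00824

Each term contributes (cᵢ δxᵢ)² to (δS)²:
  (δa)² = 4.42;  (δc)² = 0.179
δS = √(4.60) = 2.14
S = 260.2, so δS/S = 2.14/260.2 = 0.00824.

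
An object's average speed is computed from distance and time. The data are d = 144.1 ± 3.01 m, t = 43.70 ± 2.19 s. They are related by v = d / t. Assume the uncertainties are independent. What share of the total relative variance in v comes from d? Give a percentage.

(δv/v)² = (1·δd/d)² + (-1·δt/t)²
  d term: (1×0.0209)² = 0.000436
  t term: (-1×0.0501)² = 0.00251
Total = 0.00295. Share from d = 0.000436/0.00295 = 0.148.

14.8%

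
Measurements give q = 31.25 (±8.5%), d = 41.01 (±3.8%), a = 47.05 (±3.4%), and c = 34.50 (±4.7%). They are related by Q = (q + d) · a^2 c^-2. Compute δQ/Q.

Let u = q + d = 72.26. δu = √(δq² + δd²) = √(7.06 + 2.43) = 3.08, so δu/u = 0.0426.
Q is then a monomial in u, a, c:
δQ/Q = √((δu/u)² + (2·δa/a)² + (-2·δc/c)²) = √(0.00182 + 0.00462 + 0.00884) = 0.124

0.124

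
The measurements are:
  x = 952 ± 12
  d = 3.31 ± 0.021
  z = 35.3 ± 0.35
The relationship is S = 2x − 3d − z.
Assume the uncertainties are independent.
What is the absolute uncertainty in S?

For a sum/difference, combine absolute errors in quadrature:
  (2·δx)² = 576;  (3·δd)² = 0.00397;  (δz)² = 0.122
δS = √(576) = 24.0

24.0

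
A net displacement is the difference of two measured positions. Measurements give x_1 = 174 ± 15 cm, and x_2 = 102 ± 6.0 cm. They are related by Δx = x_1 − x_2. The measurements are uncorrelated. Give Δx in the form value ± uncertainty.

72.0 ± 16.2 cm

Absolute uncertainties add in quadrature for a linear combination:
  (δx_1)² = 225;  (δx_2)² = 36.0
δΔx = √(261) = 16.2 cm
Δx = 72.0 cm.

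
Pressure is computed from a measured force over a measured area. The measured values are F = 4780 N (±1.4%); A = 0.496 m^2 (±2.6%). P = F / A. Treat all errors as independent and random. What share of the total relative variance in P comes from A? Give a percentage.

77.5%

(δP/P)² = (1·δF/F)² + (-1·δA/A)²
  F term: (1×0.0140)² = 0.000196
  A term: (-1×0.0260)² = 0.000676
Total = 0.000872. Share from A = 0.000676/0.000872 = 0.775.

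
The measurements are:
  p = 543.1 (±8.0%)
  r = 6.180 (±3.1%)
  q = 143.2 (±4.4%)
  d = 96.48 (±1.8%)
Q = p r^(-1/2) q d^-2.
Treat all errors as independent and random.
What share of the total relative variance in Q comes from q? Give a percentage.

(δQ/Q)² = (1·δp/p)² + (−½·δr/r)² + (1·δq/q)² + (-2·δd/d)²
  p term: (1×0.0800)² = 0.00640
  r term: (-0.5×0.0310)² = 0.000240
  q term: (1×0.0440)² = 0.00194
  d term: (-2×0.0180)² = 0.00130
Total = 0.00987. Share from q = 0.00194/0.00987 = 0.196.

19.6%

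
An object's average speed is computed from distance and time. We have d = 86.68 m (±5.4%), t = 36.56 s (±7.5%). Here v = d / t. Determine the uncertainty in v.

0.219 m/s

Relative error in a monomial: (δv/v)² = Σ (nᵢ · δxᵢ/xᵢ)².
  (1·δd/d)² = (1×0.0540)² = 0.00292;  (-1·δt/t)² = (-1×0.0750)² = 0.00562
δv/v = √(0.00854) = 0.0924
v = 2.371 m/s, so δv = 0.0924 × 2.371 = 0.219 m/s.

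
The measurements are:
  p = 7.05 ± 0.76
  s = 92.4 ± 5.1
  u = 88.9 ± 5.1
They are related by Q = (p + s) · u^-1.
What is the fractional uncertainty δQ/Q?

0.0773

Let w = p + s = 99.5. δw = √(δp² + δs²) = √(0.578 + 26.0) = 5.16, so δw/w = 0.0518.
Q is then a monomial in w, u:
δQ/Q = √((δw/w)² + (-1·δu/u)²) = √(0.00269 + 0.00329) = 0.0773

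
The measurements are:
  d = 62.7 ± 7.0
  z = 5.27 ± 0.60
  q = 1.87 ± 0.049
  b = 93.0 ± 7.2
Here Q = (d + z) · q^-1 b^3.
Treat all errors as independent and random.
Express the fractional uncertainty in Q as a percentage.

25.6%

Let u = d + z = 68.0. δu = √(δd² + δz²) = √(49.0 + 0.360) = 7.03, so δu/u = 0.103.
Q is then a monomial in u, q, b:
δQ/Q = √((δu/u)² + (-1·δq/q)² + (3·δb/b)²) = √(0.0107 + 0.000687 + 0.0539) = 0.256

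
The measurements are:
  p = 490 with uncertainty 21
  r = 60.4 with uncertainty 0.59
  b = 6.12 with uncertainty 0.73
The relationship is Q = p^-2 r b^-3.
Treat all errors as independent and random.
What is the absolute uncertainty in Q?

4.04e-07

For a monomial Q ∝ p^-2, r, b^-3, fractional errors add in quadrature:
  (-2·δp/p)² = (-2×0.0429)² = 0.00735;  (1·δr/r)² = (1×0.00977)² = 9.54e-05;  (-3·δb/b)² = (-3×0.119)² = 0.128
δQ/Q = √(0.135) = 0.368
Q = 1.1e-06, so δQ = 0.368 × 1.1e-06 = 4.04e-07.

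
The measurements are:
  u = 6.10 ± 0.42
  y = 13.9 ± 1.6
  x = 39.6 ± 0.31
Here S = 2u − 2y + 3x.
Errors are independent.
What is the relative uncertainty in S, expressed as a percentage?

3.33%

For a sum/difference, combine absolute errors in quadrature:
  (2·δu)² = 0.706;  (2·δy)² = 10.2;  (3·δx)² = 0.865
δS = √(11.8) = 3.44
S = 103, so δS/S = 3.44/103 = 0.0333.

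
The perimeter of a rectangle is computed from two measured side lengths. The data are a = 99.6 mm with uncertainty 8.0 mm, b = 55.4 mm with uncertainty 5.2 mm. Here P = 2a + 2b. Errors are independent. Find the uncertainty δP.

P is a linear combination, so absolute uncertainties add in quadrature:
  (2·δa)² = 256;  (2·δb)² = 108
δP = √(364) = 19.1 mm

19.1 mm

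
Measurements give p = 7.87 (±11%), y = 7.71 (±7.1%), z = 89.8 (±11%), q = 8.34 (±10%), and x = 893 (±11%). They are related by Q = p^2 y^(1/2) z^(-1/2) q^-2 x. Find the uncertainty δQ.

75.4

Products/powers → add relative errors in quadrature, weighted by exponent:
  (2·δp/p)² = (2×0.110)² = 0.0484;  (½·δy/y)² = (0.5×0.0710)² = 0.00126;  (−½·δz/z)² = (-0.5×0.110)² = 0.00302;  (-2·δq/q)² = (-2×0.100)² = 0.0400;  (1·δx/x)² = (1×0.110)² = 0.0121
δQ/Q = √(0.105) = 0.324
Q = 233, so δQ = 0.324 × 233 = 75.4.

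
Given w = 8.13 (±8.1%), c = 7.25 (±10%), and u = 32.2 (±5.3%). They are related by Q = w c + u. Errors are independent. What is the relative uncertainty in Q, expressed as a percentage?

Let p = w·c = 58.9. δp/p = √((1·δw/w)² + (1·δc/c)²) = √(0.00656 + 0.0100) = 0.129, so δp = 7.59.
Q = p + u: δQ = √(δp² + δu²) = √(57.5 + 2.91) = 7.77
Q = 91.1, so δQ/Q = 7.77/91.1 = 0.0853.

8.53%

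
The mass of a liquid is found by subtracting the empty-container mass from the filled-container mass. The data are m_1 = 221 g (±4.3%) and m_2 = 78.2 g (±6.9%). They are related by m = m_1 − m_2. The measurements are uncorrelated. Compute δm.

Each term contributes (cᵢ δxᵢ)² to (δm)²:
  (δm_1)² = 90.3;  (δm_2)² = 29.1
δm = √(119) = 10.9 g

10.9 g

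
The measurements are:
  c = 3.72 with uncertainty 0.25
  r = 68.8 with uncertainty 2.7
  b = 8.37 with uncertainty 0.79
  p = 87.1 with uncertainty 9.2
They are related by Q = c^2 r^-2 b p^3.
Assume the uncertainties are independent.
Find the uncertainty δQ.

Since Q is a product/quotient, work with relative uncertainties:
  (2·δc/c)² = (2×0.0672)² = 0.0181;  (-2·δr/r)² = (-2×0.0392)² = 0.00616;  (1·δb/b)² = (1×0.0944)² = 0.00891;  (3·δp/p)² = (3×0.106)² = 0.100
δQ/Q = √(0.134) = 0.365
Q = 16200, so δQ = 0.365 × 16200 = 5910.

5910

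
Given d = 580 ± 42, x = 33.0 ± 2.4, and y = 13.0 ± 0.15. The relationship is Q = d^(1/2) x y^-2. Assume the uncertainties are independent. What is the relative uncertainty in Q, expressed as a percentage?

Since Q is a product/quotient, work with relative uncertainties:
  (½·δd/d)² = (0.5×0.0724)² = 0.00131;  (1·δx/x)² = (1×0.0727)² = 0.00529;  (-2·δy/y)² = (-2×0.0115)² = 0.000533
δQ/Q = √(0.00713) = 0.0845

8.45%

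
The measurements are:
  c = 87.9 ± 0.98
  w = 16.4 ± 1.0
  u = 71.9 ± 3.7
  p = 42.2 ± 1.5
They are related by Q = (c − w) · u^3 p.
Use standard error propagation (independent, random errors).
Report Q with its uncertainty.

(1.12 ± 0.179) × 10^9

Let h = c − w = 71.5. δh = √(δc² + δw²) = √(0.960 + 1.00) = 1.40, so δh/h = 0.0196.
Q is then a monomial in h, u, p:
δQ/Q = √((δh/h)² + (3·δu/u)² + (1·δp/p)²) = √(0.000383 + 0.0238 + 0.00126) = 0.160
Q = 1.12e+09, so δQ = 0.160 × 1.12e+09 = 1.79e+08.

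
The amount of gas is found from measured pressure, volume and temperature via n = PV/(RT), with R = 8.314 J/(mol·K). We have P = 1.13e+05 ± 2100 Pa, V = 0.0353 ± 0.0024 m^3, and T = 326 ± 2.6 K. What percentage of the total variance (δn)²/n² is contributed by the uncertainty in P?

(δn/n)² = (1·δP/P)² + (1·δV/V)² + (-1·δT/T)²
  P term: (1×0.0186)² = 0.000345
  V term: (1×0.0680)² = 0.00462
  T term: (-1×0.00798)² = 6.36e-05
Total = 0.00503. Share from P = 0.000345/0.00503 = 0.0686.

6.86%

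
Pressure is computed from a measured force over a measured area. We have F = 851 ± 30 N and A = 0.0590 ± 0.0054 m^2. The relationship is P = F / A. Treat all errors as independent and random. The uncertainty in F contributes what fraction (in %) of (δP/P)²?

(δP/P)² = (1·δF/F)² + (-1·δA/A)²
  F term: (1×0.0353)² = 0.00124
  A term: (-1×0.0915)² = 0.00838
Total = 0.00962. Share from F = 0.00124/0.00962 = 0.129.

12.9%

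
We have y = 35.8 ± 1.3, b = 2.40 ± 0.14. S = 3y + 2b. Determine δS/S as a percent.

3.48%

Each term contributes (cᵢ δxᵢ)² to (δS)²:
  (3·δy)² = 15.2;  (2·δb)² = 0.0784
δS = √(15.3) = 3.91
S = 112, so δS/S = 3.91/112 = 0.0348.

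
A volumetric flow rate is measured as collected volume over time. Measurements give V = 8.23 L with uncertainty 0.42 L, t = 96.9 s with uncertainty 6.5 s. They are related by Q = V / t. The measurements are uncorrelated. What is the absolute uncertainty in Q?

Products/powers → add relative errors in quadrature, weighted by exponent:
  (1·δV/V)² = (1×0.0510)² = 0.00260;  (-1·δt/t)² = (-1×0.0671)² = 0.00450
δQ/Q = √(0.00710) = 0.0843
Q = 0.0849 L/s, so δQ = 0.0843 × 0.0849 = 0.00716 L/s.

0.00716 L/s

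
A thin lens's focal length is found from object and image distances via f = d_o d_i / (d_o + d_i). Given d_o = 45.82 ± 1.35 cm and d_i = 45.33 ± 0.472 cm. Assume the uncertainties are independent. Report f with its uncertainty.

22.79 ± 0.355 cm

∂f/∂d_o = (d_i/(d_o+d_i))² = 0.247;  ∂f/∂d_i = (d_o/(d_o+d_i))² = 0.253
δf = √((∂f/∂d_o · δd_o)² + (∂f/∂d_i · δd_i)²) = √(0.111 + 0.0142) = 0.355 cm
f = 22.79 cm.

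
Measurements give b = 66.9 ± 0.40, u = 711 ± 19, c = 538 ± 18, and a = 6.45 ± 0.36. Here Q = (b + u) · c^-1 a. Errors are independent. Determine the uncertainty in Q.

0.648

Let w = b + u = 778. δw = √(δb² + δu²) = √(0.160 + 361) = 19.0, so δw/w = 0.0244.
Q is then a monomial in w, c, a:
δQ/Q = √((δw/w)² + (-1·δc/c)² + (1·δa/a)²) = √(0.000597 + 0.00112 + 0.00312) = 0.0695
Q = 9.33, so δQ = 0.0695 × 9.33 = 0.648.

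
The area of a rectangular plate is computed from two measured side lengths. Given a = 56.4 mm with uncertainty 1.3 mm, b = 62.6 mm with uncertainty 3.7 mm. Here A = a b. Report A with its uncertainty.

A is a product of powers, so relative uncertainties combine in quadrature:
  (1·δa/a)² = (1×0.0230)² = 0.000531;  (1·δb/b)² = (1×0.0591)² = 0.00349
δA/A = √(0.00402) = 0.0634
A = 3530 mm^2, so δA = 0.0634 × 3530 = 224 mm^2.

3530 ± 224 mm^2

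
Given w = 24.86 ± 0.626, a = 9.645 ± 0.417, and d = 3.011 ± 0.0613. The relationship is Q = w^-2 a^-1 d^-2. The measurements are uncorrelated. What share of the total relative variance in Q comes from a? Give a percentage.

(δQ/Q)² = (-2·δw/w)² + (-1·δa/a)² + (-2·δd/d)²
  w term: (-2×0.0252)² = 0.00254
  a term: (-1×0.0432)² = 0.00187
  d term: (-2×0.0204)² = 0.00166
Total = 0.00606. Share from a = 0.00187/0.00606 = 0.308.

30.8%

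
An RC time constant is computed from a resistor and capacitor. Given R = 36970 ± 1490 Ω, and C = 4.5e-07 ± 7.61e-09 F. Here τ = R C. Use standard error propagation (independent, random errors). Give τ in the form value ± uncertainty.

0.01664 ± 0.000727 s

Products/powers → add relative errors in quadrature, weighted by exponent:
  (1·δR/R)² = (1×0.0403)² = 0.00162;  (1·δC/C)² = (1×0.0169)² = 0.000286
δτ/τ = √(0.00191) = 0.0437
τ = 0.01664 s, so δτ = 0.0437 × 0.01664 = 0.000727 s.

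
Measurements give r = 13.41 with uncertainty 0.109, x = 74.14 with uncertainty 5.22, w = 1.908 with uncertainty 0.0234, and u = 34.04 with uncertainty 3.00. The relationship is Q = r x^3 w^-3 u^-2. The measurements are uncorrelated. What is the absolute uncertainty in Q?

For a monomial Q ∝ r, x^3, w^-3, u^-2, fractional errors add in quadrature:
  (1·δr/r)² = (1×0.00813)² = 6.61e-05;  (3·δx/x)² = (3×0.0704)² = 0.0446;  (-3·δw/w)² = (-3×0.0123)² = 0.00135;  (-2·δu/u)² = (-2×0.0881)² = 0.0311
δQ/Q = √(0.0771) = 0.278
Q = 679.0, so δQ = 0.278 × 679.0 = 189.

189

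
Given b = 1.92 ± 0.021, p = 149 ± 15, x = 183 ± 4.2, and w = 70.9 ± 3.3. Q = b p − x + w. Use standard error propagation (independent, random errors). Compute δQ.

Let h = b·p = 286. δh/h = √((1·δb/b)² + (1·δp/p)²) = √(0.000120 + 0.0101) = 0.101, so δh = 29.0.
Q = h − x + w: δQ = √(δh² + δx² + δw²) = √(839 + 17.6 + 10.9) = 29.5

29.5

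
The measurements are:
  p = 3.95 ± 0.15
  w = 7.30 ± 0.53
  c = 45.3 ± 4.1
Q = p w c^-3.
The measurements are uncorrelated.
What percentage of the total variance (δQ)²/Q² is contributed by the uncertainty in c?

(δQ/Q)² = (1·δp/p)² + (1·δw/w)² + (-3·δc/c)²
  p term: (1×0.0380)² = 0.00144
  w term: (1×0.0726)² = 0.00527
  c term: (-3×0.0905)² = 0.0737
Total = 0.0804. Share from c = 0.0737/0.0804 = 0.917.

91.7%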